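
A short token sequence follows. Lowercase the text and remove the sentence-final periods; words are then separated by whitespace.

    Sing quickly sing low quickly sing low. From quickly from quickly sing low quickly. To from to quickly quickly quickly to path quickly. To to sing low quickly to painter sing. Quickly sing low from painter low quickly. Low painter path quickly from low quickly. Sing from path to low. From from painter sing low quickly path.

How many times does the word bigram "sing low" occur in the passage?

6

Scanning the 56 overlapping bigram windows for "sing low":
  position 3–4: sing low
  position 6–7: sing low
  position 12–13: sing low
  position 26–27: sing low
  position 33–34: sing low
  position 54–55: sing low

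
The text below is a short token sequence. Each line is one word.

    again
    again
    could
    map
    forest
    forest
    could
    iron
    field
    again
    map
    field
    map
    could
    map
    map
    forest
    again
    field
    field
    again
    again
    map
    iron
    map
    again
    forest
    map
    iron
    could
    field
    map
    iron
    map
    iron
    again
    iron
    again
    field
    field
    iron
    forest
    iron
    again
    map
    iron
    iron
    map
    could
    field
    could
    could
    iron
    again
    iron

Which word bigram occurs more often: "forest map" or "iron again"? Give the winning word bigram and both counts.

"iron again" (4 vs 1)

"forest map": 1 occurrence
"iron again": 4 occurrences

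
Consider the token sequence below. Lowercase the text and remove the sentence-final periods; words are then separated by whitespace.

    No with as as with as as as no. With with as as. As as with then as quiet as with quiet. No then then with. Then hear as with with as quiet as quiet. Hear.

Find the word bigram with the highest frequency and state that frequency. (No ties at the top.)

Bigram frequencies (highest first):
  as as: 6
  with as: 4
  as with: 4
  as quiet: 3
  no with: 2
  with with: 2
  … (12 more, each ≤ 2)

"as as", 6 times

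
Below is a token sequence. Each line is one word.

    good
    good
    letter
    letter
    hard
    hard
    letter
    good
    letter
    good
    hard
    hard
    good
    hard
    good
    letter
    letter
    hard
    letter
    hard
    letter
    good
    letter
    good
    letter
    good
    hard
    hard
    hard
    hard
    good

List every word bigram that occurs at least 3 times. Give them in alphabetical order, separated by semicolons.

Bigram counts meeting the condition (at least 3 times):
  good hard: 3
  good letter: 5
  hard good: 3
  hard hard: 5
  hard letter: 3
  letter good: 5
  letter hard: 3

good hard; good letter; hard good; hard hard; hard letter; letter good; letter hard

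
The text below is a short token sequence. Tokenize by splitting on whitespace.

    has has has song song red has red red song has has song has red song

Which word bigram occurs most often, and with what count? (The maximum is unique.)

"has has", 3 times

Bigram frequencies (highest first):
  has has: 3
  has song: 2
  has red: 2
  red song: 2
  song has: 2
  song song: 1
  … (3 more, each ≤ 1)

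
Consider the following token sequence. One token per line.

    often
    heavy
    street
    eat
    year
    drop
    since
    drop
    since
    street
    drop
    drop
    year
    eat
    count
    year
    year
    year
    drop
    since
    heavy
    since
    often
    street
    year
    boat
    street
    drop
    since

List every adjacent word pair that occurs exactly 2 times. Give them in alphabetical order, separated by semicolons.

street drop; year drop; year year

Bigram counts meeting the condition (exactly 2 times):
  street drop: 2
  year drop: 2
  year year: 2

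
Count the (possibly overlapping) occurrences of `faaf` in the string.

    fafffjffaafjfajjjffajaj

1

Sliding a length-4 window over the 23 characters (20 positions):
  position 8–11: faaf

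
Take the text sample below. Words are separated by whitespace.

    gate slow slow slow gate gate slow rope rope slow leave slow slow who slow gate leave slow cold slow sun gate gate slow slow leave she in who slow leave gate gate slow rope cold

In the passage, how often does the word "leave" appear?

4

Scanning the 36 tokens for "leave":
  position 11: leave
  position 17: leave
  position 26: leave
  position 31: leave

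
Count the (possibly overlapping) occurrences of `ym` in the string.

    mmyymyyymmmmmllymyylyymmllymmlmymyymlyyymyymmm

9

Sliding a length-2 window over the 46 characters (45 positions):
  position 4–5: ym
  position 8–9: ym
  position 16–17: ym
  position 22–23: ym
  position 27–28: ym
  position 32–33: ym
  position 35–36: ym
  position 40–41: ym
  position 43–44: ym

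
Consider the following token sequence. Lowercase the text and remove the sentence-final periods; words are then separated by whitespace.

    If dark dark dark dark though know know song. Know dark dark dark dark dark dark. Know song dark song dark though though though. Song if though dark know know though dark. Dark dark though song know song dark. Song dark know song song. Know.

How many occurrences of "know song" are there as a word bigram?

4

Scanning the 44 overlapping bigram windows for "know song":
  position 8–9: know song
  position 17–18: know song
  position 37–38: know song
  position 42–43: know song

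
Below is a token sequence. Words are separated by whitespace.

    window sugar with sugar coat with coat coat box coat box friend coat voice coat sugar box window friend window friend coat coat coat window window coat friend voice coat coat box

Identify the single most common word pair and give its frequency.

"coat coat", 4 times

Bigram frequencies (highest first):
  coat coat: 4
  coat box: 3
  friend coat: 2
  voice coat: 2
  window friend: 2
  window sugar: 1
  … (17 more, each ≤ 1)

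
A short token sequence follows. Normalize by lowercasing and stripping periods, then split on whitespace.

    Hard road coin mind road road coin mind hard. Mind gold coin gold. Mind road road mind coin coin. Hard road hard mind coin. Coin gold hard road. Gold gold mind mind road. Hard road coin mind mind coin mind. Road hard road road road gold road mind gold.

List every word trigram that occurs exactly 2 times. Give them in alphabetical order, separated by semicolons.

Trigram counts meeting the condition (exactly 2 times):
  coin mind road: 2
  hard road coin: 2
  mind coin coin: 2
  mind road hard: 2
  mind road road: 2
  road hard road: 2

coin mind road; hard road coin; mind coin coin; mind road hard; mind road road; road hard road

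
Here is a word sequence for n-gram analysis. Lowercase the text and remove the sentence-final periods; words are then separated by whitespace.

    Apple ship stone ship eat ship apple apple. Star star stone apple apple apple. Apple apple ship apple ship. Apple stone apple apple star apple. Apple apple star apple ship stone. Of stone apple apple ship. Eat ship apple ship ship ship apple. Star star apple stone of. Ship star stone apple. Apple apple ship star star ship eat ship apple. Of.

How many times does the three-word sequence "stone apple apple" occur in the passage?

Scanning the 60 overlapping trigram windows for "stone apple apple":
  position 11–13: stone apple apple
  position 21–23: stone apple apple
  position 33–35: stone apple apple
  position 51–53: stone apple apple

4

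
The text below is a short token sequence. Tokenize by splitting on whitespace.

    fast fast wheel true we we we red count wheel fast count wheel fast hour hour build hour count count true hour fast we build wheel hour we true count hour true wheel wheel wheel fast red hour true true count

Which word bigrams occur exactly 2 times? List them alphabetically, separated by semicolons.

count wheel; hour true; true count; we we; wheel wheel

Bigram counts meeting the condition (exactly 2 times):
  count wheel: 2
  hour true: 2
  true count: 2
  we we: 2
  wheel wheel: 2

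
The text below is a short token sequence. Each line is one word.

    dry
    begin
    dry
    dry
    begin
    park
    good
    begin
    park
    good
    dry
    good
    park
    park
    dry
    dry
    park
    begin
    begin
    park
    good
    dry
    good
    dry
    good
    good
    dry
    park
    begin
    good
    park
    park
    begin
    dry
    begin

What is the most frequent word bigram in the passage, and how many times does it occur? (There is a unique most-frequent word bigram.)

"good dry", 4 times

Bigram frequencies (highest first):
  good dry: 4
  dry begin: 3
  begin park: 3
  park good: 3
  dry good: 3
  park begin: 3
  … (10 more, each ≤ 2)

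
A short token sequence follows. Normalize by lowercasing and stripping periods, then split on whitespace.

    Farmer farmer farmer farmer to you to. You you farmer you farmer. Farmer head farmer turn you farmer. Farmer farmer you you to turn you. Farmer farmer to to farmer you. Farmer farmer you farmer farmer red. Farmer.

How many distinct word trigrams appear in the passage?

25

38 tokens → 36 trigram windows in total.
Repeated trigrams (each contributes count−1 duplicates):
  you farmer farmer: 5
  farmer farmer farmer: 3
  farmer you farmer: 3
  farmer farmer to: 2
  farmer farmer you: 2
  turn you farmer: 2
11 duplicate windows → 36 − 11 = 25 distinct.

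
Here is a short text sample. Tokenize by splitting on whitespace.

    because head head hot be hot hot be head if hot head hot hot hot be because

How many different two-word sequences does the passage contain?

17 tokens → 16 bigram windows in total.
Repeated bigrams (each contributes count−1 duplicates):
  hot be: 3
  hot hot: 3
  head hot: 2
5 duplicate windows → 16 − 5 = 11 distinct.

11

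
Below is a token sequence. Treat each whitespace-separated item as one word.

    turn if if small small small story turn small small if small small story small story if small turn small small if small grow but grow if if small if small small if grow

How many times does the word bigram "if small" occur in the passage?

6

Scanning the 33 overlapping bigram windows for "if small":
  position 3–4: if small
  position 11–12: if small
  position 17–18: if small
  position 22–23: if small
  position 28–29: if small
  position 30–31: if small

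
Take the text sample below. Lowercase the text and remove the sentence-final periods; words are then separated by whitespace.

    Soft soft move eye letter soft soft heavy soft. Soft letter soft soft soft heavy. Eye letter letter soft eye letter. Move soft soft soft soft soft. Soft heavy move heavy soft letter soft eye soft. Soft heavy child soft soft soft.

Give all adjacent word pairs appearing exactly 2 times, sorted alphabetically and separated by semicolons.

heavy soft; soft eye; soft letter

Bigram counts meeting the condition (exactly 2 times):
  heavy soft: 2
  soft eye: 2
  soft letter: 2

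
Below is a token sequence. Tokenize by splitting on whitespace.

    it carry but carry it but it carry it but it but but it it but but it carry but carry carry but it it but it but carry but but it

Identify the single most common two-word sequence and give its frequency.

"but it", 7 times

Bigram frequencies (highest first):
  but it: 7
  it but: 6
  carry but: 4
  it carry: 3
  but carry: 3
  but but: 3
  … (3 more, each ≤ 2)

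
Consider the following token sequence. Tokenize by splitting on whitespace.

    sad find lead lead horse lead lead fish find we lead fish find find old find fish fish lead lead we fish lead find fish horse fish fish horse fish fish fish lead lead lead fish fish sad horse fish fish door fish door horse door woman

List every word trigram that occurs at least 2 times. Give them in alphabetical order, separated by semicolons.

fish fish lead; fish horse fish; fish lead lead; horse fish fish; lead fish find; lead lead fish

Trigram counts meeting the condition (at least 2 times):
  fish fish lead: 2
  fish horse fish: 2
  fish lead lead: 2
  horse fish fish: 3
  lead fish find: 2
  lead lead fish: 2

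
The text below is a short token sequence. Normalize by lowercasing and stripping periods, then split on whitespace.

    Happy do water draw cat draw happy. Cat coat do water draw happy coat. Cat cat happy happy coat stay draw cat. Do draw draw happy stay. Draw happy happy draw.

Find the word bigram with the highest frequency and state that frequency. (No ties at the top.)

Bigram frequencies (highest first):
  draw happy: 4
  do water: 2
  water draw: 2
  draw cat: 2
  happy coat: 2
  happy happy: 2
  … (15 more, each ≤ 2)

"draw happy", 4 times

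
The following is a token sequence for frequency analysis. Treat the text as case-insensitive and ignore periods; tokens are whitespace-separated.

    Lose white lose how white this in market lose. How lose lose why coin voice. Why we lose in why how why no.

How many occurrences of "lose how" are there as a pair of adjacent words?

2

Scanning the 22 overlapping bigram windows for "lose how":
  position 3–4: lose how
  position 9–10: lose how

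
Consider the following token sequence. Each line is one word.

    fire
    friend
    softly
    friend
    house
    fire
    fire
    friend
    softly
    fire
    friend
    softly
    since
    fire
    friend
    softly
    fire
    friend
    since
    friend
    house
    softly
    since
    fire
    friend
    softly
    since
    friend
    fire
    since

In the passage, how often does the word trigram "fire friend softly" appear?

5

Scanning the 28 overlapping trigram windows for "fire friend softly":
  position 1–3: fire friend softly
  position 7–9: fire friend softly
  position 10–12: fire friend softly
  position 14–16: fire friend softly
  position 24–26: fire friend softly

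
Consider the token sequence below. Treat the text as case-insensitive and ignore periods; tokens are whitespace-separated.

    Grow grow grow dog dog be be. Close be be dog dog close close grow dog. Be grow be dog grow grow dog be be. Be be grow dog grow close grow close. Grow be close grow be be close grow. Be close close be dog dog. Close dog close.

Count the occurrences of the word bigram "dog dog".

3

Scanning the 49 overlapping bigram windows for "dog dog":
  position 4–5: dog dog
  position 11–12: dog dog
  position 46–47: dog dog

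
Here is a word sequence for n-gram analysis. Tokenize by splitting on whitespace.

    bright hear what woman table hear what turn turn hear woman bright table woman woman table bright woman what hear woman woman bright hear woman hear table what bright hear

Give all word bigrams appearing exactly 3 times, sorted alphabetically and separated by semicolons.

bright hear; hear woman

Bigram counts meeting the condition (exactly 3 times):
  bright hear: 3
  hear woman: 3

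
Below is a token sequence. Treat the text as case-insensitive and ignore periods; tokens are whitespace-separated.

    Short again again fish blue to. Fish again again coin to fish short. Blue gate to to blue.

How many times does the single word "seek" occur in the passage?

Scanning the 18 tokens for "seek":
  (none found)

0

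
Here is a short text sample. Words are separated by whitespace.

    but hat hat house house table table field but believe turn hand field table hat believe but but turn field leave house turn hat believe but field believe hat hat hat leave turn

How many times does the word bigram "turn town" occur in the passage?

0

Scanning the 32 overlapping bigram windows for "turn town":
  (none found)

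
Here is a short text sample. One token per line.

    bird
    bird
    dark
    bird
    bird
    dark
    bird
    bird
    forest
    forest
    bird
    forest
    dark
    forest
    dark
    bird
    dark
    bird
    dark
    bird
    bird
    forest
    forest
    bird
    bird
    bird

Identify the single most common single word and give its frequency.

"bird", 14 times

Unigram frequencies (highest first):
  bird: 14
  dark: 6
  forest: 6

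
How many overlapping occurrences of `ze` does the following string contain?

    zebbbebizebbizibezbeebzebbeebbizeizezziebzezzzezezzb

8

Sliding a length-2 window over the 52 characters (51 positions):
  position 1–2: ze
  position 9–10: ze
  position 23–24: ze
  position 32–33: ze
  position 35–36: ze
  position 42–43: ze
  position 46–47: ze
  position 48–49: ze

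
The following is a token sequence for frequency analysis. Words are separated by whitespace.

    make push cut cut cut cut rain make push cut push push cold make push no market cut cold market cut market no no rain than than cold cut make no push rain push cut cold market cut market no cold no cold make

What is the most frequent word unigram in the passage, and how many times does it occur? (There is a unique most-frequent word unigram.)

Unigram frequencies (highest first):
  cut: 10
  push: 7
  cold: 6
  no: 6
  make: 5
  market: 5
  … (2 more, each ≤ 3)

"cut", 10 times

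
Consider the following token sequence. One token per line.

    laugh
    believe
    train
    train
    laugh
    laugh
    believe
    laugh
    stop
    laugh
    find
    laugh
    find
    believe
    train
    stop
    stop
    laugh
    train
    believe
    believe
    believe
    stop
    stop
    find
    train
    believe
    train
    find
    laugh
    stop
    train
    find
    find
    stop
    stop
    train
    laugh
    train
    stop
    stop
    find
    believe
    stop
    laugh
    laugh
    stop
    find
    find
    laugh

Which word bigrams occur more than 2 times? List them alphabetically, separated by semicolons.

Bigram counts meeting the condition (more than 2 times):
  believe train: 3
  find laugh: 3
  laugh stop: 3
  stop find: 3
  stop laugh: 3
  stop stop: 4

believe train; find laugh; laugh stop; stop find; stop laugh; stop stop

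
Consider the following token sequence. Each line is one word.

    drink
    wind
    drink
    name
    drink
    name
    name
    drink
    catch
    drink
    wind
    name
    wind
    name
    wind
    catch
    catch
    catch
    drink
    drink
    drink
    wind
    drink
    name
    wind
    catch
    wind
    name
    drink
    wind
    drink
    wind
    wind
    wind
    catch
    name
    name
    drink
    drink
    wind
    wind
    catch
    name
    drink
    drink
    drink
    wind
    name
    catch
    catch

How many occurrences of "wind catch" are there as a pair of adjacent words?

4

Scanning the 49 overlapping bigram windows for "wind catch":
  position 15–16: wind catch
  position 25–26: wind catch
  position 34–35: wind catch
  position 41–42: wind catch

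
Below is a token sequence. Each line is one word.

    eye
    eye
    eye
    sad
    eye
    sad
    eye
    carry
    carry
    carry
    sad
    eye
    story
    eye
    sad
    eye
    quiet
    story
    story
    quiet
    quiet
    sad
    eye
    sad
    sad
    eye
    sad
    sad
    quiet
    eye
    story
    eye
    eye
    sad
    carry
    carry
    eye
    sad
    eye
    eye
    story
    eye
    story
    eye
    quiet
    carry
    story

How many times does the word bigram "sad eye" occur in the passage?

7

Scanning the 46 overlapping bigram windows for "sad eye":
  position 4–5: sad eye
  position 6–7: sad eye
  position 11–12: sad eye
  position 15–16: sad eye
  position 22–23: sad eye
  position 25–26: sad eye
  position 38–39: sad eye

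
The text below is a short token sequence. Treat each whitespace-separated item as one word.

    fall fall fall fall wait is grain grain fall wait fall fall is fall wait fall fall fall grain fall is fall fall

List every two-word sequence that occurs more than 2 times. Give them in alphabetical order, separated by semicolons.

fall fall; fall wait

Bigram counts meeting the condition (more than 2 times):
  fall fall: 7
  fall wait: 3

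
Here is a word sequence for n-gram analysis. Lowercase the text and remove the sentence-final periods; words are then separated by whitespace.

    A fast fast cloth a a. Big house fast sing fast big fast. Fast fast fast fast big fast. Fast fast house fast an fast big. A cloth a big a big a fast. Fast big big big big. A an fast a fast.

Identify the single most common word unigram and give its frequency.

Unigram frequencies (highest first):
  fast: 18
  big: 10
  a: 9
  cloth: 2
  house: 2
  an: 2
  … (1 more, each ≤ 1)

"fast", 18 times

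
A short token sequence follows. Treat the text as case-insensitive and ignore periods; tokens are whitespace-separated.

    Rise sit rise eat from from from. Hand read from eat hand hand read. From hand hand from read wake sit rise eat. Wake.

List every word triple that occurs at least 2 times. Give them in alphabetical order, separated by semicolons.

Trigram counts meeting the condition (at least 2 times):
  hand read from: 2
  sit rise eat: 2

hand read from; sit rise eat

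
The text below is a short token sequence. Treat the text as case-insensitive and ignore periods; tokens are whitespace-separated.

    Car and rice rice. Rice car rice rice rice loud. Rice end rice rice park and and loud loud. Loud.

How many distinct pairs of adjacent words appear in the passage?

14

20 tokens → 19 bigram windows in total.
Repeated bigrams (each contributes count−1 duplicates):
  rice rice: 5
  loud loud: 2
5 duplicate windows → 19 − 5 = 14 distinct.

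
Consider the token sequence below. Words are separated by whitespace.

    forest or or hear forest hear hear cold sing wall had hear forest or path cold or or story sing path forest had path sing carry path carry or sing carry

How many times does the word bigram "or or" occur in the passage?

Scanning the 30 overlapping bigram windows for "or or":
  position 2–3: or or
  position 17–18: or or

2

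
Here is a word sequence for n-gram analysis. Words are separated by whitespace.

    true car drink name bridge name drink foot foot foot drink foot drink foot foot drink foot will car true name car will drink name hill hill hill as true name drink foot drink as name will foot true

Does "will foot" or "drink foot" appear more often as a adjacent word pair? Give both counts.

"drink foot" (5 vs 1)

"will foot": 1 occurrence
"drink foot": 5 occurrences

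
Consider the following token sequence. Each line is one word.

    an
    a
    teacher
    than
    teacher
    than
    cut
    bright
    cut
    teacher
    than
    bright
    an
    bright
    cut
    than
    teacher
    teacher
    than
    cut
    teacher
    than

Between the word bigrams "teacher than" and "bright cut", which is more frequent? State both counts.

"teacher than": 5 occurrences
"bright cut": 2 occurrences

"teacher than" (5 vs 2)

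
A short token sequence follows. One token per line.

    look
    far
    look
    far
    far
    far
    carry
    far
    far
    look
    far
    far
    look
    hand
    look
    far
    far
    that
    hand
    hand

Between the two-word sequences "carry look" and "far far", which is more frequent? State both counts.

"carry look": 0 occurrences
"far far": 5 occurrences

"far far" (5 vs 0)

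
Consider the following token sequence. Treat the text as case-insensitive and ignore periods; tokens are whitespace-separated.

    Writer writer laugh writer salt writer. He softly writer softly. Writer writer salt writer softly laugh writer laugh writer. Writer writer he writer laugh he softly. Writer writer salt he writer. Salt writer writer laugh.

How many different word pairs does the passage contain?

13

35 tokens → 34 bigram windows in total.
Repeated bigrams (each contributes count−1 duplicates):
  writer writer: 6
  writer laugh: 4
  writer salt: 4
  laugh writer: 3
  salt writer: 3
  softly writer: 3
  he softly: 2
  he writer: 2
  … (2 more repeated)
21 duplicate windows → 34 − 21 = 13 distinct.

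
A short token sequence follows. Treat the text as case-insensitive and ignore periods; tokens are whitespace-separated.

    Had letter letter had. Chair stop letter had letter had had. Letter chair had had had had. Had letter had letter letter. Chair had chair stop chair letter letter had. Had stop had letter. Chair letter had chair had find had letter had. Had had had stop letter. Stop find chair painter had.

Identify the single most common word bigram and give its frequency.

"had had", 9 times

Bigram frequencies (highest first):
  had had: 9
  had letter: 7
  letter had: 7
  letter letter: 3
  had chair: 3
  letter chair: 3
  … (14 more, each ≤ 3)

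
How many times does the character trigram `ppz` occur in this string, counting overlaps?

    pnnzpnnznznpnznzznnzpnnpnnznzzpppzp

1

Sliding a length-3 window over the 35 characters (33 positions):
  position 32–34: ppz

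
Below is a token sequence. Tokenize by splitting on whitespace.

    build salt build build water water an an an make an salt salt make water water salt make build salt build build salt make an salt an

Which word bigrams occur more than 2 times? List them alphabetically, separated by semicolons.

build salt; salt make

Bigram counts meeting the condition (more than 2 times):
  build salt: 3
  salt make: 3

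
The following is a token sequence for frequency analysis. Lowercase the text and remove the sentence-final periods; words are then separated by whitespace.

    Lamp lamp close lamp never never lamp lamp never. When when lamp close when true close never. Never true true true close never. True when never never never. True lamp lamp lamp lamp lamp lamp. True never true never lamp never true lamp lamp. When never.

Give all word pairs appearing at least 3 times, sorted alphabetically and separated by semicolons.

lamp lamp; lamp never; never never; never true

Bigram counts meeting the condition (at least 3 times):
  lamp lamp: 8
  lamp never: 3
  never never: 4
  never true: 5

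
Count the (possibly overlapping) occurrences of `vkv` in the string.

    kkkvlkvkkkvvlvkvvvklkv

Sliding a length-3 window over the 22 characters (20 positions):
  position 14–16: vkv

1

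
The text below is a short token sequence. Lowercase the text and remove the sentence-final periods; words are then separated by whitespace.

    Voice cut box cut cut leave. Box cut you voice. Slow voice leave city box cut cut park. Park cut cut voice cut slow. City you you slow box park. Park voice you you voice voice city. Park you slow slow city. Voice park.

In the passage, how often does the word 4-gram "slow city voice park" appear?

1

Scanning the 41 overlapping 4-gram windows for "slow city voice park":
  position 41–44: slow city voice park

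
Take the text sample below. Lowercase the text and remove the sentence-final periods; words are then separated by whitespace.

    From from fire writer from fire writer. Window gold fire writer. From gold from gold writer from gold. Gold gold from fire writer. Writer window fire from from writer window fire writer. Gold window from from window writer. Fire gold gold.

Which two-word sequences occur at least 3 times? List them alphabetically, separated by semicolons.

Bigram counts meeting the condition (at least 3 times):
  fire writer: 5
  from fire: 3
  from from: 3
  from gold: 3
  gold gold: 3
  writer from: 3
  writer window: 3

fire writer; from fire; from from; from gold; gold gold; writer from; writer window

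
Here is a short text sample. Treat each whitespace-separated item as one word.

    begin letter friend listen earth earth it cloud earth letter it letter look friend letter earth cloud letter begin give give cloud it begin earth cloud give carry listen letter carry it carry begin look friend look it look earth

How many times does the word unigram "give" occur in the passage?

3

Scanning the 40 tokens for "give":
  position 20: give
  position 21: give
  position 27: give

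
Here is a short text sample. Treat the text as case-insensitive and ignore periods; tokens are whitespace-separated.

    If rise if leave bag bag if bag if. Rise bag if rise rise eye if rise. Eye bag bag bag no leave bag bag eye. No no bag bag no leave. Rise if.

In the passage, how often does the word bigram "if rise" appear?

4

Scanning the 33 overlapping bigram windows for "if rise":
  position 1–2: if rise
  position 9–10: if rise
  position 12–13: if rise
  position 16–17: if rise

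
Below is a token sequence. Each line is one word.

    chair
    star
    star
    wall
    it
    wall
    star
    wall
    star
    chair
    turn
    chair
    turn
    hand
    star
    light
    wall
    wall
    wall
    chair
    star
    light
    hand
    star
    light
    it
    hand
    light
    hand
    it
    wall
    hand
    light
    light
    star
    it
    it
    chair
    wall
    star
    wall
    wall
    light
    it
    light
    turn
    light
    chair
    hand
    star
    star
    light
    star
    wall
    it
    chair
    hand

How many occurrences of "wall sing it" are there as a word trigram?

Scanning the 55 overlapping trigram windows for "wall sing it":
  (none found)

0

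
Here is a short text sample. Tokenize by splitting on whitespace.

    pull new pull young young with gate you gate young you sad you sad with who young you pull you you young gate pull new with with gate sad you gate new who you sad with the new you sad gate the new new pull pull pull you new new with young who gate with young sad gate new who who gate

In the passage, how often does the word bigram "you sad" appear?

Scanning the 61 overlapping bigram windows for "you sad":
  position 11–12: you sad
  position 13–14: you sad
  position 34–35: you sad
  position 39–40: you sad

4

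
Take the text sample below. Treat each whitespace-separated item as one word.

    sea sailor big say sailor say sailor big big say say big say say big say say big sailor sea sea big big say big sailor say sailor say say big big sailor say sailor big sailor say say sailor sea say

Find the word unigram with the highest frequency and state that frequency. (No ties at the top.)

"say", 16 times

Unigram frequencies (highest first):
  say: 16
  big: 12
  sailor: 10
  sea: 4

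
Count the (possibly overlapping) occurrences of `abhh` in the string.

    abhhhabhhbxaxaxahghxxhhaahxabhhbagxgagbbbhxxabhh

Sliding a length-4 window over the 48 characters (45 positions):
  position 1–4: abhh
  position 6–9: abhh
  position 28–31: abhh
  position 45–48: abhh

4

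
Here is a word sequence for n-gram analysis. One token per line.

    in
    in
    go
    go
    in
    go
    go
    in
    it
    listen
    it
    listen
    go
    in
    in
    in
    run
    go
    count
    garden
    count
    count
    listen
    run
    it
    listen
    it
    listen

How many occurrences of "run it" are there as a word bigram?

Scanning the 27 overlapping bigram windows for "run it":
  position 24–25: run it

1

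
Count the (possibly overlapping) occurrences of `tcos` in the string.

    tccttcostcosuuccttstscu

2

Sliding a length-4 window over the 23 characters (20 positions):
  position 5–8: tcos
  position 9–12: tcos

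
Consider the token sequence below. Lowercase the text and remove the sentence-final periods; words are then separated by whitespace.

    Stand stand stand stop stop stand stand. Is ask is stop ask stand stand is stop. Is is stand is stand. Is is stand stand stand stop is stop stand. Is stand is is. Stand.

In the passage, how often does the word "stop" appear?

Scanning the 35 tokens for "stop":
  position 4: stop
  position 5: stop
  position 11: stop
  position 16: stop
  position 27: stop
  position 29: stop

6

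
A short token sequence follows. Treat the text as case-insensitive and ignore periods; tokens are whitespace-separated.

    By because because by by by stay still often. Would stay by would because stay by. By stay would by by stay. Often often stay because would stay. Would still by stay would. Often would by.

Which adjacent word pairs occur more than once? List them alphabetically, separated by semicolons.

by by; by stay; often would; stay by; stay would; would by; would stay

Bigram counts meeting the condition (more than once):
  by by: 4
  by stay: 4
  often would: 2
  stay by: 2
  stay would: 3
  would by: 2
  would stay: 2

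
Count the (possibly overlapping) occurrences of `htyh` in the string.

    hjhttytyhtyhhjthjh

Sliding a length-4 window over the 18 characters (15 positions):
  position 9–12: htyh

1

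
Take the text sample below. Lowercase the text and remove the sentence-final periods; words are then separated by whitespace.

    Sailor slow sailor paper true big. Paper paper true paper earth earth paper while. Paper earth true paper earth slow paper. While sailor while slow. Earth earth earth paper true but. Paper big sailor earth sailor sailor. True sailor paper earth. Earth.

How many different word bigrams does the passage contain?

29

42 tokens → 41 bigram windows in total.
Repeated bigrams (each contributes count−1 duplicates):
  earth earth: 4
  paper earth: 4
  paper true: 3
  earth paper: 2
  paper while: 2
  sailor paper: 2
  true paper: 2
12 duplicate windows → 41 − 12 = 29 distinct.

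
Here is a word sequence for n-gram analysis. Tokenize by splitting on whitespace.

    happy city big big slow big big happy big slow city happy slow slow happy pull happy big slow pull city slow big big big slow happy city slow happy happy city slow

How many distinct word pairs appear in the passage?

18

33 tokens → 32 bigram windows in total.
Repeated bigrams (each contributes count−1 duplicates):
  big big: 4
  big slow: 4
  city slow: 3
  happy city: 3
  slow happy: 3
  happy big: 2
  slow big: 2
14 duplicate windows → 32 − 14 = 18 distinct.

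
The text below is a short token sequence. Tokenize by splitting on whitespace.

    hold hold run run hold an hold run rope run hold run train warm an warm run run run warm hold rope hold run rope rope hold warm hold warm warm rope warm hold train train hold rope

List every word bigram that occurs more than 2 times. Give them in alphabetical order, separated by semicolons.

Bigram counts meeting the condition (more than 2 times):
  hold run: 4
  run run: 3
  warm hold: 3

hold run; run run; warm hold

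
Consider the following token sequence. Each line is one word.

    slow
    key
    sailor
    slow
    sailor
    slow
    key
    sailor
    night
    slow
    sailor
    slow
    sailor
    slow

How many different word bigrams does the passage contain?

6

14 tokens → 13 bigram windows in total.
Repeated bigrams (each contributes count−1 duplicates):
  sailor slow: 4
  slow sailor: 3
  key sailor: 2
  slow key: 2
7 duplicate windows → 13 − 7 = 6 distinct.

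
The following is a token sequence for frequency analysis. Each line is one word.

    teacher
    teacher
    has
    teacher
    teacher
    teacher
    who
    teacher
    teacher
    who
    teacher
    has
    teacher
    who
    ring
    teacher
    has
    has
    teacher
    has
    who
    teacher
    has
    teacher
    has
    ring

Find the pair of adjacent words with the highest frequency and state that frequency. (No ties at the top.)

"teacher has", 6 times

Bigram frequencies (highest first):
  teacher has: 6
  teacher teacher: 4
  has teacher: 4
  teacher who: 3
  who teacher: 3
  who ring: 1
  … (4 more, each ≤ 1)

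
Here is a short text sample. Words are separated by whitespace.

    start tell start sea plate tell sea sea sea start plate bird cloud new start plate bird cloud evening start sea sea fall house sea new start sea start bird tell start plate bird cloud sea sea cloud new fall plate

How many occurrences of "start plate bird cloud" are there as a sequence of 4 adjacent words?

3

Scanning the 38 overlapping 4-gram windows for "start plate bird cloud":
  position 10–13: start plate bird cloud
  position 15–18: start plate bird cloud
  position 32–35: start plate bird cloud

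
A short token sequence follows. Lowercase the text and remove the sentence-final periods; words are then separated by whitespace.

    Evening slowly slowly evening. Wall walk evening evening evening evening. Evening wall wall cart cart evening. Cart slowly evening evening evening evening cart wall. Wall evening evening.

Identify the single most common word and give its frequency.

Unigram frequencies (highest first):
  evening: 14
  wall: 5
  cart: 4
  slowly: 3
  walk: 1

"evening", 14 times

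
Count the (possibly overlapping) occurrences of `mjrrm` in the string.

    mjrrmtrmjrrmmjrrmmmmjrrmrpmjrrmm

Sliding a length-5 window over the 32 characters (28 positions):
  position 1–5: mjrrm
  position 8–12: mjrrm
  position 13–17: mjrrm
  position 20–24: mjrrm
  position 27–31: mjrrm

5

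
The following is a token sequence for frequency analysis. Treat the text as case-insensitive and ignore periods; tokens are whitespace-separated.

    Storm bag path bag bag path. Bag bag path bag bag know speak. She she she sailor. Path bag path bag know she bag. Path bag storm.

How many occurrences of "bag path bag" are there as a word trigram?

Scanning the 25 overlapping trigram windows for "bag path bag":
  position 2–4: bag path bag
  position 5–7: bag path bag
  position 8–10: bag path bag
  position 19–21: bag path bag
  position 24–26: bag path bag

5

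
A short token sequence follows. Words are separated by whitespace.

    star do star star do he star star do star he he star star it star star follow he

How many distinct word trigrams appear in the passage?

19 tokens → 17 trigram windows in total.
Repeated trigrams (each contributes count−1 duplicates):
  he star star: 2
  star do star: 2
  star star do: 2
3 duplicate windows → 17 − 3 = 14 distinct.

14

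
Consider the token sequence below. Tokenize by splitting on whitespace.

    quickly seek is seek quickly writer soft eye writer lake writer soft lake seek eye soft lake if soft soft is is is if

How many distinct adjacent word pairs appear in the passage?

20

24 tokens → 23 bigram windows in total.
Repeated bigrams (each contributes count−1 duplicates):
  is is: 2
  soft lake: 2
  writer soft: 2
3 duplicate windows → 23 − 3 = 20 distinct.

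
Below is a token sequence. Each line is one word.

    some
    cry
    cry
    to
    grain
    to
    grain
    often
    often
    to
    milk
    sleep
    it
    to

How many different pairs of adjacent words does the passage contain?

12

14 tokens → 13 bigram windows in total.
Repeated bigrams (each contributes count−1 duplicates):
  to grain: 2
1 duplicate windows → 13 − 1 = 12 distinct.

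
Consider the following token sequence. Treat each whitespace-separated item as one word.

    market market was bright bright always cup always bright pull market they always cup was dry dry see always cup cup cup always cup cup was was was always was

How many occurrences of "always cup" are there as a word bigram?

Scanning the 29 overlapping bigram windows for "always cup":
  position 6–7: always cup
  position 13–14: always cup
  position 19–20: always cup
  position 23–24: always cup

4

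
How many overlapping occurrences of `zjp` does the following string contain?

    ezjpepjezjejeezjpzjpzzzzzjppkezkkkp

Sliding a length-3 window over the 35 characters (33 positions):
  position 2–4: zjp
  position 15–17: zjp
  position 18–20: zjp
  position 25–27: zjp

4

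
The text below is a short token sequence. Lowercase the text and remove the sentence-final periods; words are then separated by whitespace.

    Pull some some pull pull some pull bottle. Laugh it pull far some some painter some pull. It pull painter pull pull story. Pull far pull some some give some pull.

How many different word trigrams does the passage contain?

28

31 tokens → 29 trigram windows in total.
Repeated trigrams (each contributes count−1 duplicates):
  pull some some: 2
1 duplicate windows → 29 − 1 = 28 distinct.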